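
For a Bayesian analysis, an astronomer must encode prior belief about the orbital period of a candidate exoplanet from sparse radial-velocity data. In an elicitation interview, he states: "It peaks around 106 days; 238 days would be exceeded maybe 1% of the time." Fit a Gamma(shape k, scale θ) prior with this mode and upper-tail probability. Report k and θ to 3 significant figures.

Gamma(k,θ) with k>1 has mode (k−1)θ, so θ = 106/(k−1).
Need P(X < 238) = 0.99 with θ tied to k this way. Start at k = 2, θ = 106: P(X<238) ≈ 0.656.
Too low — raise k to concentrate. Iterating converges to k ≈ 8.34.
Then θ = 106/(8.34−1) ≈ 14.4.

k ≈ 8.34, θ ≈ 14.4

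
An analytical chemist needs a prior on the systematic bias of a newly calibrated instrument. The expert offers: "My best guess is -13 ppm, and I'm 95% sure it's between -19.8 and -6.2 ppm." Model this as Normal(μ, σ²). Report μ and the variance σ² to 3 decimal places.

μ = -13.000, σ² = 12.037

A symmetric 95% interval runs μ ± z·σ with z = 1.96.
Half-width = 6.8, so σ = 6.8/1.96 = 3.4695 and σ² = 12.037.
μ is the stated best guess, -13.000.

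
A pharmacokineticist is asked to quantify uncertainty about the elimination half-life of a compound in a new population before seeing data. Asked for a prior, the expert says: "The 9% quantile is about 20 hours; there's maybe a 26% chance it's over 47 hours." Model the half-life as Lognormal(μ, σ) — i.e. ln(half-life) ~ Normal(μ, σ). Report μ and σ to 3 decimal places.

μ ≈ 3.573, σ ≈ 0.431

If T ~ Lognormal(μ,σ) then ln T ~ Normal(μ,σ), so the p-quantile of ln T is μ + z_p·σ.
ln(20) = 2.996 and ln(47) = 3.85; z_{0.09} = -1.341, z_{0.74} = 0.6433.
σ = (3.85 − 2.996)/(0.6433 − (-1.341)) = 0.431.
μ = 2.996 − (-1.341)·0.431 = 3.573.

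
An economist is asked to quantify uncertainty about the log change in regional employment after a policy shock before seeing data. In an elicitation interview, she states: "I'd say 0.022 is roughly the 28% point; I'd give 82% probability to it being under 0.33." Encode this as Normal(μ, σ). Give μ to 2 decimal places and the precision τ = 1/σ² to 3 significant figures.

The p-quantile of Normal(μ,σ) is μ + z_p·σ, with z_{0.28} = -0.5828 and z_{0.82} = 0.9154.
Eliminate σ: μ = (z₂·x₁ − z₁·x₂)/(z₂ − z₁) = (0.9154·0.022 − (-0.5828)·0.33)/1.498 = 0.14.
Then σ = (x₂ − x₁)/(z₂ − z₁) = (0.33 − 0.022)/1.498 = 0.21.
Precision τ = 1/σ² = 1/0.2056² = 23.7.

μ = 0.14, τ = 23.7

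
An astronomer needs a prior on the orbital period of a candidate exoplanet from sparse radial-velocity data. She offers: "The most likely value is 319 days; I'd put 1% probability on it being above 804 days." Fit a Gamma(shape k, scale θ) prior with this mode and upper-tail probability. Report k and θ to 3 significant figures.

k ≈ 6.48, θ ≈ 58.2

Gamma(k,θ) with k>1 has mode (k−1)θ, so θ = 319/(k−1).
Need P(X < 804) = 0.99 with θ tied to k this way. Start at k = 2, θ = 319: P(X<804) ≈ 0.717.
Too low — raise k to concentrate. Iterating converges to k ≈ 6.48.
Then θ = 319/(6.48−1) ≈ 58.2.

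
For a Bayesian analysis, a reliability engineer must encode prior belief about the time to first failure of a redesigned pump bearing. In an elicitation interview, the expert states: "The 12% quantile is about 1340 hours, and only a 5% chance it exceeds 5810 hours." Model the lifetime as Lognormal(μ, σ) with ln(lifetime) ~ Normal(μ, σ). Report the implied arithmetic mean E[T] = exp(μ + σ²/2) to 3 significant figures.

E[T] ≈ 2830 hours

If T ~ Lognormal(μ,σ) then ln T ~ Normal(μ,σ), so the p-quantile of ln T is μ + z_p·σ.
ln(1340) = 7.2 and ln(5810) = 8.667; z_{0.12} = -1.175, z_{0.95} = 1.645.
σ = (8.667 − 7.2)/(1.645 − (-1.175)) = 0.520.
μ = 7.2 − (-1.175)·0.520 = 7.812.
E[T] = exp(μ + σ²/2) = exp(7.812 + 0.1353) = 2830 hours.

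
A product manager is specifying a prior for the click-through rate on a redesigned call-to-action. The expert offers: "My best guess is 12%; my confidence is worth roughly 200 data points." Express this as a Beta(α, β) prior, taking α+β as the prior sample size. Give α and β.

α = 24, β = 176

Under the effective-sample-size interpretation, Beta(α, β) has prior mean α/(α+β) and prior sample size α+β.
So α+β = 200 and α/(α+β) = 0.12, giving α = 0.12·200 = 24 and β = 200 − 24 = 176.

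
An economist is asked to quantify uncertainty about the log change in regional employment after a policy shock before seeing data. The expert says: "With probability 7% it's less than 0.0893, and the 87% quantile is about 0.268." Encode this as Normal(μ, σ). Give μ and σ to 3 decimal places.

The p-quantile of Normal(μ,σ) is μ + z_p·σ, with z_{0.07} = -1.476 and z_{0.87} = 1.126.
Eliminate σ: μ = (z₂·x₁ − z₁·x₂)/(z₂ − z₁) = (1.126·0.0893 − (-1.476)·0.268)/2.602 = 0.191.
Then σ = (x₂ − x₁)/(z₂ − z₁) = (0.268 − 0.0893)/2.602 = 0.069.

μ = 0.191, σ = 0.069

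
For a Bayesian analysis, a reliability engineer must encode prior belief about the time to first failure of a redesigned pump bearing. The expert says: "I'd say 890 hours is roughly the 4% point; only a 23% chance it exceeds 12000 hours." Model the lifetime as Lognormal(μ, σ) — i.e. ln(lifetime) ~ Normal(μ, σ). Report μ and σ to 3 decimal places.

μ ≈ 8.621, σ ≈ 1.045

If T ~ Lognormal(μ,σ) then ln T ~ Normal(μ,σ), so the p-quantile of ln T is μ + z_p·σ.
ln(890) = 6.791 and ln(12000) = 9.393; z_{0.04} = -1.751, z_{0.77} = 0.7388.
σ = (9.393 − 6.791)/(0.7388 − (-1.751)) = 1.045.
μ = 6.791 − (-1.751)·1.045 = 8.621.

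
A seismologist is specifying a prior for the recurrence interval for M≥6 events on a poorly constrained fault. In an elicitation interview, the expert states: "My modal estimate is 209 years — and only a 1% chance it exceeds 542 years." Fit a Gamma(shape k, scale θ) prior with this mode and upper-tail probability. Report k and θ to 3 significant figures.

Gamma(k,θ) with k>1 has mode (k−1)θ, so θ = 209/(k−1).
Need P(X < 542) = 0.99 with θ tied to k this way. Start at k = 2, θ = 209: P(X<542) ≈ 0.731.
Too low — raise k to concentrate. Iterating converges to k ≈ 6.13.
Then θ = 209/(6.13−1) ≈ 40.8.

k ≈ 6.13, θ ≈ 40.8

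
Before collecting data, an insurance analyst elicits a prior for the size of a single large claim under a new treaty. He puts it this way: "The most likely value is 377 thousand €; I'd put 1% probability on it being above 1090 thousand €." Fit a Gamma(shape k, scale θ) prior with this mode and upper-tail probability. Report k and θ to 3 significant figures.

k ≈ 5.03, θ ≈ 93.6

Gamma(k,θ) with k>1 has mode (k−1)θ, so θ = 377/(k−1).
Need P(X < 1090) = 0.99 with θ tied to k this way. Start at k = 2, θ = 377: P(X<1090) ≈ 0.784.
Too low — raise k to concentrate. Iterating converges to k ≈ 5.03.
Then θ = 377/(5.03−1) ≈ 93.6.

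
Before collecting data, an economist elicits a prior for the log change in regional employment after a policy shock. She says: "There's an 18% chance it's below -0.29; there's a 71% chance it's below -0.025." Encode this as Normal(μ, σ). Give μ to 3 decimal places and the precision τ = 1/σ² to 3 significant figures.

For Normal(μ,σ), the p-quantile is μ + z_p·σ. Here z_{0.18} = -0.9154, z_{0.71} = 0.5534.
So -0.29 = μ − 0.9154σ and -0.025 = μ + 0.5534σ.
Subtracting: σ = (-0.025 − -0.29)/(0.5534 − (-0.9154)) = 0.180.
Then μ = -0.29 − (-0.9154)·0.180 = -0.125.
Precision τ = 1/σ² = 1/0.1804² = 30.7.

μ = -0.125, τ = 30.7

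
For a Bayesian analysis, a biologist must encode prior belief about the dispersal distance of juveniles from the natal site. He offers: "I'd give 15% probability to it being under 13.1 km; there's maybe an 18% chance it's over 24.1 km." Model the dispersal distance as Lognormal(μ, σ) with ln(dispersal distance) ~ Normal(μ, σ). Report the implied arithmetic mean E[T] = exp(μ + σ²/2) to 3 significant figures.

If T ~ Lognormal(μ,σ) then ln T ~ Normal(μ,σ), so the p-quantile of ln T is μ + z_p·σ.
ln(13.1) = 2.573 and ln(24.1) = 3.182; z_{0.15} = -1.036, z_{0.82} = 0.9154.
σ = (3.182 − 2.573)/(0.9154 − (-1.036)) = 0.312.
μ = 2.573 − (-1.036)·0.312 = 2.896.
E[T] = exp(μ + σ²/2) = exp(2.896 + 0.0488) = 19 km.

E[T] ≈ 19 km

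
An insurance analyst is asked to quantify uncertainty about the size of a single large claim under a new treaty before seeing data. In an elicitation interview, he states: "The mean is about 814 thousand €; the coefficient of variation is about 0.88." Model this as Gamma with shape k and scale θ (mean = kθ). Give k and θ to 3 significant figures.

k ≈ 1.29, θ ≈ 630

For Gamma(k, scale θ): mean = kθ, variance = kθ², so CV = 1/√k.
CV = 0.88, hence k = 1/CV² = 1.29.
Then θ = mean/k = 814/1.29 = 630.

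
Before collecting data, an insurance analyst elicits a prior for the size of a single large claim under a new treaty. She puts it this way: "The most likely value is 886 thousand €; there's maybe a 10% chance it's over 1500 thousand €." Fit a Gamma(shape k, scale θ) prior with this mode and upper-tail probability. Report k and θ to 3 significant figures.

Gamma(k,θ) with k>1 has mode (k−1)θ, so θ = 886/(k−1).
Need P(X < 1500) = 0.9 with θ tied to k this way. Start at k = 2, θ = 886: P(X<1500) ≈ 0.505.
Too low — raise k to concentrate. Iterating converges to k ≈ 7.83.
Then θ = 886/(7.83−1) ≈ 130.

k ≈ 7.83, θ ≈ 130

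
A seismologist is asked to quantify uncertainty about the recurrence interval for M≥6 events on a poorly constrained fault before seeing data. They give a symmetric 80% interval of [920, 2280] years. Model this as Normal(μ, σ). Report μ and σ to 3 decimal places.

μ = 1600.000, σ = 530.607

A symmetric 80% interval runs μ ± z·σ with z = 1.282.
Half-width = 680, so σ = 680/1.282 = 530.607.
μ is the interval midpoint, 1600.000.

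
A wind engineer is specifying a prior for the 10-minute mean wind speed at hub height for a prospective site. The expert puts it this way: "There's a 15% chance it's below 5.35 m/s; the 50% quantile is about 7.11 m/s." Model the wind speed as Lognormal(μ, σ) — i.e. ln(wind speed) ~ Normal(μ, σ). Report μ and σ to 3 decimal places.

If T ~ Lognormal(μ,σ) then ln T ~ Normal(μ,σ), so the p-quantile of ln T is μ + z_p·σ.
ln(5.35) = 1.677 and ln(7.11) = 1.962; z_{0.15} = -1.036, z_{0.5} = 0.
σ = (1.962 − 1.677)/(0 − (-1.036)) = 0.274.
μ = 1.677 − (-1.036)·0.274 = 1.962.

μ ≈ 1.962, σ ≈ 0.274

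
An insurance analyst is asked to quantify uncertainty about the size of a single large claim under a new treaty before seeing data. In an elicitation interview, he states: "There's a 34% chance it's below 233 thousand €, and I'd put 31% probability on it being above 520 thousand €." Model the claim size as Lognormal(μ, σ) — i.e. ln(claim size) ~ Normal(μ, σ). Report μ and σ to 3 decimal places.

μ ≈ 5.816, σ ≈ 0.884

If T ~ Lognormal(μ,σ) then ln T ~ Normal(μ,σ), so the p-quantile of ln T is μ + z_p·σ.
ln(233) = 5.451 and ln(520) = 6.254; z_{0.34} = -0.4125, z_{0.69} = 0.4959.
σ = (6.254 − 5.451)/(0.4959 − (-0.4125)) = 0.884.
μ = 5.451 − (-0.4125)·0.884 = 5.816.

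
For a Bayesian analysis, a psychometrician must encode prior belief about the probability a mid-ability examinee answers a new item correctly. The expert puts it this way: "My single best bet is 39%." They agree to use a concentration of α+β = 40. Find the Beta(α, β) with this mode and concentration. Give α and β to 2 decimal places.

For α,β > 1 the Beta mode is (α−1)/(α+β−2). With α+β = 40, the mode is (α−1)/38.
Set (α−1)/38 = 0.39 → α = 1 + 0.39·38 = 15.82.
β = 40 − α = 24.18.

α = 15.82, β = 24.18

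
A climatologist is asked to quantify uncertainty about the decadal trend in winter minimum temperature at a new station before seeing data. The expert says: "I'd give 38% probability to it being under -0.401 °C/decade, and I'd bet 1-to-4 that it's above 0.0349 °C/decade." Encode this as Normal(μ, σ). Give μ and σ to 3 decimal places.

The p-quantile of Normal(μ,σ) is μ + z_p·σ, with z_{0.38} = -0.3055 and z_{0.8} = 0.8416.
Eliminate σ: μ = (z₂·x₁ − z₁·x₂)/(z₂ − z₁) = (0.8416·-0.401 − (-0.3055)·0.0349)/1.147 = -0.285.
Then σ = (x₂ − x₁)/(z₂ − z₁) = (0.0349 − -0.401)/1.147 = 0.380.

μ = -0.285, σ = 0.380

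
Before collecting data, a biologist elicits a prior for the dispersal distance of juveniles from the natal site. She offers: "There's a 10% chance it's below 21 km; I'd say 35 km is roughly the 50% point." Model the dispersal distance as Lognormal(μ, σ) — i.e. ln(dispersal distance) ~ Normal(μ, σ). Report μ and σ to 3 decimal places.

μ ≈ 3.555, σ ≈ 0.399

If T ~ Lognormal(μ,σ) then ln T ~ Normal(μ,σ), so the p-quantile of ln T is μ + z_p·σ.
ln(21) = 3.045 and ln(35) = 3.555; z_{0.1} = -1.282, z_{0.5} = 0.
σ = (3.555 − 3.045)/(0 − (-1.282)) = 0.399.
μ = 3.045 − (-1.282)·0.399 = 3.555.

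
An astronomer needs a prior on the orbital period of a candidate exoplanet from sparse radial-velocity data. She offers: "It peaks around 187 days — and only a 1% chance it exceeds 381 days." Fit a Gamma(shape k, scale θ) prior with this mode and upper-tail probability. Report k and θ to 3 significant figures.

Gamma(k,θ) with k>1 has mode (k−1)θ, so θ = 187/(k−1).
Need P(X < 381) = 0.99 with θ tied to k this way. Start at k = 2, θ = 187: P(X<381) ≈ 0.604.
Too low — raise k to concentrate. Iterating converges to k ≈ 10.7.
Then θ = 187/(10.7−1) ≈ 19.4.

k ≈ 10.7, θ ≈ 19.4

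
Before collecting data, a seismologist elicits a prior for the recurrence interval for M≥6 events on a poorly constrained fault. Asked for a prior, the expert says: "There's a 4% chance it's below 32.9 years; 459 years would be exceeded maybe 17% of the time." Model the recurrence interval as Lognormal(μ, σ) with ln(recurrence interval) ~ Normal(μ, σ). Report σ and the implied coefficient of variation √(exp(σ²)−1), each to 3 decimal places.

σ ≈ 0.974, CV ≈ 1.259

If T ~ Lognormal(μ,σ) then ln T ~ Normal(μ,σ), so the p-quantile of ln T is μ + z_p·σ.
ln(32.9) = 3.493 and ln(459) = 6.129; z_{0.04} = -1.751, z_{0.83} = 0.9542.
σ = (6.129 − 3.493)/(0.9542 − (-1.751)) = 0.974.
μ = 3.493 − (-1.751)·0.974 = 5.199.
CV = √(exp(σ²)−1) = √(exp(0.9494)−1) = 1.259.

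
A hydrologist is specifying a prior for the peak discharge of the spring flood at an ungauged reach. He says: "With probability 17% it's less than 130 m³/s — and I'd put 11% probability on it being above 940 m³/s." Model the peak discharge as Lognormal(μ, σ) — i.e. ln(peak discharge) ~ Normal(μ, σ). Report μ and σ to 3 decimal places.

μ ≈ 5.733, σ ≈ 0.907

If T ~ Lognormal(μ,σ) then ln T ~ Normal(μ,σ), so the p-quantile of ln T is μ + z_p·σ.
ln(130) = 4.868 and ln(940) = 6.846; z_{0.17} = -0.9542, z_{0.89} = 1.227.
σ = (6.846 − 4.868)/(1.227 − (-0.9542)) = 0.907.
μ = 4.868 − (-0.9542)·0.907 = 5.733.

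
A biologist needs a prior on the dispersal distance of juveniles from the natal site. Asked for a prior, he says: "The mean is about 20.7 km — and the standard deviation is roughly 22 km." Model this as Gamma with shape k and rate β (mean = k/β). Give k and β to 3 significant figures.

k ≈ 0.885, β ≈ 0.0428

For Gamma(k, rate β): mean = k/β, variance = k/β², so CV = 1/√k.
CV = SD/mean = 22/20.7 = 1.063, hence k = 1/CV² = 0.885.
Then β = k/mean = 0.885/20.7 = 0.0428.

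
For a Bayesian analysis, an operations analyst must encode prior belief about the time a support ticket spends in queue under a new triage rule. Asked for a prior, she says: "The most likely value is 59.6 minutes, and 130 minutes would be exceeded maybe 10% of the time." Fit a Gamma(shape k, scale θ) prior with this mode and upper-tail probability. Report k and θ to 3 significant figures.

Gamma(k,θ) with k>1 has mode (k−1)θ, so θ = 59.6/(k−1).
Need P(X < 130) = 0.9 with θ tied to k this way. Start at k = 2, θ = 59.6: P(X<130) ≈ 0.641.
Too low — raise k to concentrate. Iterating converges to k ≈ 4.16.
Then θ = 59.6/(4.16−1) ≈ 18.9.

k ≈ 4.16, θ ≈ 18.9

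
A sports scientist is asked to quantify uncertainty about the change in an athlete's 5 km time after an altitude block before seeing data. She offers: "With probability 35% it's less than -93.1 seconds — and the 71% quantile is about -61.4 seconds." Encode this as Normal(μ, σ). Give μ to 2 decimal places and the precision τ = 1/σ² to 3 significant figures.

The p-quantile of Normal(μ,σ) is μ + z_p·σ, with z_{0.35} = -0.3853 and z_{0.71} = 0.5534.
Eliminate σ: μ = (z₂·x₁ − z₁·x₂)/(z₂ − z₁) = (0.5534·-93.1 − (-0.3853)·-61.4)/0.9387 = -80.09.
Then σ = (x₂ − x₁)/(z₂ − z₁) = (-61.4 − -93.1)/0.9387 = 33.77.
Precision τ = 1/σ² = 1/33.77² = 0.000877.

μ = -80.09, τ = 0.000877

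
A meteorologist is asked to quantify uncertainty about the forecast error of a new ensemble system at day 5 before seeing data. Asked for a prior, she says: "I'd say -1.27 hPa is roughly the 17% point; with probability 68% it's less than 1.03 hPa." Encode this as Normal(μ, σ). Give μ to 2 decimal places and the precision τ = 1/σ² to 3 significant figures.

μ = 0.27, τ = 0.382

For Normal(μ,σ), the p-quantile is μ + z_p·σ. Here z_{0.17} = -0.9542, z_{0.68} = 0.4677.
So -1.27 = μ − 0.9542σ and 1.03 = μ + 0.4677σ.
Subtracting: σ = (1.03 − -1.27)/(0.4677 − (-0.9542)) = 1.62.
Then μ = -1.27 − (-0.9542)·1.62 = 0.27.
Precision τ = 1/σ² = 1/1.618² = 0.382.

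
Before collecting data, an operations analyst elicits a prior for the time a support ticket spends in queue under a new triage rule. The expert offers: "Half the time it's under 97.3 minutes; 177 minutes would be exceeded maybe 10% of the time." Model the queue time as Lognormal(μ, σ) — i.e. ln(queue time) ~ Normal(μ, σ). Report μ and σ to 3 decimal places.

If T ~ Lognormal(μ,σ) then ln T ~ Normal(μ,σ), so the p-quantile of ln T is μ + z_p·σ.
ln(97.3) = 4.578 and ln(177) = 5.176; z_{0.5} = 0, z_{0.9} = 1.282.
σ = (5.176 − 4.578)/(1.282 − (0)) = 0.467.
μ = 4.578 − (0)·0.467 = 4.578.

μ ≈ 4.578, σ ≈ 0.467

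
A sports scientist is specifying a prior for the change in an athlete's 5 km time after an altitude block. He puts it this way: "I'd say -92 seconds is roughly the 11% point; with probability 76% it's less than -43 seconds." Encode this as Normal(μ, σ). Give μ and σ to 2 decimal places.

μ = -60.91, σ = 25.35

The p-quantile of Normal(μ,σ) is μ + z_p·σ, with z_{0.11} = -1.227 and z_{0.76} = 0.7063.
Eliminate σ: μ = (z₂·x₁ − z₁·x₂)/(z₂ − z₁) = (0.7063·-92 − (-1.227)·-43)/1.933 = -60.91.
Then σ = (x₂ − x₁)/(z₂ − z₁) = (-43 − -92)/1.933 = 25.35.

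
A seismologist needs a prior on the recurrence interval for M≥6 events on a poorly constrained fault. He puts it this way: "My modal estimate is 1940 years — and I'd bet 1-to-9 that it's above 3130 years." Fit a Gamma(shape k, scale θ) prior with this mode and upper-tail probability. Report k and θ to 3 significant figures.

k ≈ 9.22, θ ≈ 236

Gamma(k,θ) with k>1 has mode (k−1)θ, so θ = 1940/(k−1).
Need P(X < 3130) = 0.9 with θ tied to k this way. Start at k = 2, θ = 1940: P(X<3130) ≈ 0.479.
Too low — raise k to concentrate. Iterating converges to k ≈ 9.22.
Then θ = 1940/(9.22−1) ≈ 236.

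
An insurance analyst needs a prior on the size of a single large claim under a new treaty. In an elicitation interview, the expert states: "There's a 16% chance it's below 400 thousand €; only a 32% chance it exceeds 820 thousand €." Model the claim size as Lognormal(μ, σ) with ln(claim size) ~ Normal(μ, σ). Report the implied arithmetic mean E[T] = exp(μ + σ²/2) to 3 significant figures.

E[T] ≈ 735 thousand €

If T ~ Lognormal(μ,σ) then ln T ~ Normal(μ,σ), so the p-quantile of ln T is μ + z_p·σ.
ln(400) = 5.991 and ln(820) = 6.709; z_{0.16} = -0.9945, z_{0.68} = 0.4677.
σ = (6.709 − 5.991)/(0.4677 − (-0.9945)) = 0.491.
μ = 5.991 − (-0.9945)·0.491 = 6.480.
E[T] = exp(μ + σ²/2) = exp(6.480 + 0.1205) = 735 thousand €.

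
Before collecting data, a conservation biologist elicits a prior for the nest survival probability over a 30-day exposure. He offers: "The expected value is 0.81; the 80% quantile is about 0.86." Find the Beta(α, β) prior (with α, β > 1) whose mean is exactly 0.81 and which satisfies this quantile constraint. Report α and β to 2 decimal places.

α ≈ 36.59, β ≈ 8.58

With mean 0.81 fixed, write α = 0.81s, β = 0.19s where s = α+β.
Need P(θ < 0.86) = 0.8 under Beta(0.81s, 0.19s). Normal approximation: (q−m)/√(m(1−m)/s) ≈ z_{0.8} = 0.842, so s ≈ 0.81·0.19·(0.842)²/(0.86−0.81)² = 43.6.
At s = 43.6: P(θ<0.86) ≈ 0.795. Adjusting to match 0.8 gives s ≈ 45.18.
So α = 0.81·45.18 ≈ 36.59, β = 0.19·45.18 ≈ 8.58.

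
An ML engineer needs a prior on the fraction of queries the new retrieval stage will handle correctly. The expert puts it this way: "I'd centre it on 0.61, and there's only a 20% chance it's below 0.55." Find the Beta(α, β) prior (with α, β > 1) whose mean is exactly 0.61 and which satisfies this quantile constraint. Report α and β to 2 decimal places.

α ≈ 28.17, β ≈ 18.01

With mean 0.61 fixed, write α = 0.61s, β = 0.39s where s = α+β.
Need P(θ < 0.55) = 0.2 under Beta(0.61s, 0.39s). Normal approximation: (q−m)/√(m(1−m)/s) ≈ z_{0.2} = -0.842, so s ≈ 0.61·0.39·(-0.842)²/(0.55−0.61)² = 46.8.
At s = 46.8: P(θ<0.55) ≈ 0.198. Adjusting to match 0.2 gives s ≈ 46.18.
So α = 0.61·46.18 ≈ 28.17, β = 0.39·46.18 ≈ 18.01.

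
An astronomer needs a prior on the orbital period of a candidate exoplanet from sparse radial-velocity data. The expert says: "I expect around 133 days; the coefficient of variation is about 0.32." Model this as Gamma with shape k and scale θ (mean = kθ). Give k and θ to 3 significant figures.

k ≈ 9.77, θ ≈ 13.6

For Gamma(k, scale θ): mean = kθ, variance = kθ², so CV = 1/√k.
CV = 0.32, hence k = 1/CV² = 9.77.
Then θ = mean/k = 133/9.77 = 13.6.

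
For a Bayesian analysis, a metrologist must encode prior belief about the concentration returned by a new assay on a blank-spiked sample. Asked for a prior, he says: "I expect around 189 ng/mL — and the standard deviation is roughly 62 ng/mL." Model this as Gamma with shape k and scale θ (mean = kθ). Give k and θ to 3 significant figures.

For Gamma(k, scale θ): mean = kθ, variance = kθ², so CV = 1/√k.
CV = SD/mean = 62/189 = 0.328, hence k = 1/CV² = 9.29.
Then θ = mean/k = 189/9.29 = 20.3.

k ≈ 9.29, θ ≈ 20.3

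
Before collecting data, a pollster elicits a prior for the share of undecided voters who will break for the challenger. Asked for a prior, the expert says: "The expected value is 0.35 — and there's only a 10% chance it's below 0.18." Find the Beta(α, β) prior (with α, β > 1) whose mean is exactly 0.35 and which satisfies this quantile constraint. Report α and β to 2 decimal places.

With mean 0.35 fixed, write α = 0.35s, β = 0.65s where s = α+β.
Need P(θ < 0.18) = 0.1 under Beta(0.35s, 0.65s). Normal approximation: (q−m)/√(m(1−m)/s) ≈ z_{0.1} = -1.28, so s ≈ 0.35·0.65·(-1.28)²/(0.18−0.35)² = 12.9.
At s = 12.9: P(θ<0.18) ≈ 0.086. Adjusting to match 0.1 gives s ≈ 11.54.
So α = 0.35·11.54 ≈ 4.04, β = 0.65·11.54 ≈ 7.50.

α ≈ 4.04, β ≈ 7.50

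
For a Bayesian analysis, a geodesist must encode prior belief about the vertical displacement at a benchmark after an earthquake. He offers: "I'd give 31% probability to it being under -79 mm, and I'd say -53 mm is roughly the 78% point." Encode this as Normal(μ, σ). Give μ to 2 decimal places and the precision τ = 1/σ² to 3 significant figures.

μ = -68.83, τ = 0.00238

The p-quantile of Normal(μ,σ) is μ + z_p·σ, with z_{0.31} = -0.4959 and z_{0.78} = 0.7722.
Eliminate σ: μ = (z₂·x₁ − z₁·x₂)/(z₂ − z₁) = (0.7722·-79 − (-0.4959)·-53)/1.268 = -68.83.
Then σ = (x₂ − x₁)/(z₂ − z₁) = (-53 − -79)/1.268 = 20.50.
Precision τ = 1/σ² = 1/20.5² = 0.00238.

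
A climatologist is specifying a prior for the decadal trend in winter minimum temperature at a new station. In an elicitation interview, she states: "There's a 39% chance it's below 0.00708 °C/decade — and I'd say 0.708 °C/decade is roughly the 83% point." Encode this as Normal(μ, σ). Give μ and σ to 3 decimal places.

μ = 0.166, σ = 0.568

The p-quantile of Normal(μ,σ) is μ + z_p·σ, with z_{0.39} = -0.2793 and z_{0.83} = 0.9542.
Eliminate σ: μ = (z₂·x₁ − z₁·x₂)/(z₂ − z₁) = (0.9542·0.00708 − (-0.2793)·0.708)/1.233 = 0.166.
Then σ = (x₂ − x₁)/(z₂ − z₁) = (0.708 − 0.00708)/1.233 = 0.568.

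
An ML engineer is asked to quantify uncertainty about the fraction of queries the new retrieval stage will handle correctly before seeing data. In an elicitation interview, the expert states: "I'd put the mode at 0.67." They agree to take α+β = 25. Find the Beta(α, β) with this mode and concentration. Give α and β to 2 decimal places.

α = 16.41, β = 8.59

For α,β > 1 the Beta mode is (α−1)/(α+β−2). With α+β = 25, the mode is (α−1)/23.
Set (α−1)/23 = 0.67 → α = 1 + 0.67·23 = 16.41.
β = 25 − α = 8.59.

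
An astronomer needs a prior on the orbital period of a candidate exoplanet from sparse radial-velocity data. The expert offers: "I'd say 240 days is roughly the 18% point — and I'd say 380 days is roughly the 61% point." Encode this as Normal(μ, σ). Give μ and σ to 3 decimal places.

For Normal(μ,σ), the p-quantile is μ + z_p·σ. Here z_{0.18} = -0.9154, z_{0.61} = 0.2793.
So 240 = μ − 0.9154σ and 380 = μ + 0.2793σ.
Subtracting: σ = (380 − 240)/(0.2793 − (-0.9154)) = 117.186.
Then μ = 240 − (-0.9154)·117.186 = 347.268.

μ = 347.268, σ = 117.186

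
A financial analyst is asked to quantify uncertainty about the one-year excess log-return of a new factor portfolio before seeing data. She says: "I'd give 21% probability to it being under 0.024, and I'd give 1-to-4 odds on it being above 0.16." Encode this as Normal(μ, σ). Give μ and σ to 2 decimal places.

For Normal(μ,σ), the p-quantile is μ + z_p·σ. Here z_{0.21} = -0.8064, z_{0.8} = 0.8416.
So 0.024 = μ − 0.8064σ and 0.16 = μ + 0.8416σ.
Subtracting: σ = (0.16 − 0.024)/(0.8416 − (-0.8064)) = 0.08.
Then μ = 0.024 − (-0.8064)·0.08 = 0.09.

μ = 0.09, σ = 0.08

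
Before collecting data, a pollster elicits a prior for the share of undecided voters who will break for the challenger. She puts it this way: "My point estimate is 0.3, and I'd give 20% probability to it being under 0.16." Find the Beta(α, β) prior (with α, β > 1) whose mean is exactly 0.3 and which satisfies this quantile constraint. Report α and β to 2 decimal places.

With mean 0.3 fixed, write α = 0.3s, β = 0.7s where s = α+β.
Need P(θ < 0.16) = 0.2 under Beta(0.3s, 0.7s). Normal approximation: (q−m)/√(m(1−m)/s) ≈ z_{0.2} = -0.842, so s ≈ 0.3·0.7·(-0.842)²/(0.16−0.3)² = 7.6.
At s = 7.6: P(θ<0.16) ≈ 0.205. Adjusting to match 0.2 gives s ≈ 7.86.
So α = 0.3·7.86 ≈ 2.36, β = 0.7·7.86 ≈ 5.50.

α ≈ 2.36, β ≈ 5.50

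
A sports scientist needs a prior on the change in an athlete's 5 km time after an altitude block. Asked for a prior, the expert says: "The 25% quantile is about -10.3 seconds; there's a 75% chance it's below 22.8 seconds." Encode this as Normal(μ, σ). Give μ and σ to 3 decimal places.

μ = 6.250, σ = 24.537

For Normal(μ,σ), the p-quantile is μ + z_p·σ. Here z_{0.25} = -0.6745, z_{0.75} = 0.6745.
So -10.3 = μ − 0.6745σ and 22.8 = μ + 0.6745σ.
Subtracting: σ = (22.8 − -10.3)/(0.6745 − (-0.6745)) = 24.537.
Then μ = -10.3 − (-0.6745)·24.537 = 6.250.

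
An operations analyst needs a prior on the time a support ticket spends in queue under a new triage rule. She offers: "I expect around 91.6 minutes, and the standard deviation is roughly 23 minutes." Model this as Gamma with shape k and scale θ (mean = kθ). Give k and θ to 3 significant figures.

For Gamma(k, scale θ): mean = kθ, variance = kθ², so CV = 1/√k.
CV = SD/mean = 23/91.6 = 0.2511, hence k = 1/CV² = 15.9.
Then θ = mean/k = 91.6/15.9 = 5.78.

k ≈ 15.9, θ ≈ 5.78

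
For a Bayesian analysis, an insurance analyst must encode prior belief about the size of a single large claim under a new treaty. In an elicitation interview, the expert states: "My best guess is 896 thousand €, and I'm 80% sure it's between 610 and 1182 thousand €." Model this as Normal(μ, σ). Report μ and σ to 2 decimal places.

A symmetric 80% interval runs μ ± z·σ with z = 1.282.
Half-width = 286, so σ = 286/1.282 = 223.17.
μ is the stated best guess, 896.00.

μ = 896.00, σ = 223.17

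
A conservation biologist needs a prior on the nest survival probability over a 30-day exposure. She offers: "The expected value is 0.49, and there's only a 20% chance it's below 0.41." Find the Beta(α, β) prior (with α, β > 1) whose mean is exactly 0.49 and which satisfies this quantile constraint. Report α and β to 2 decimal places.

With mean 0.49 fixed, write α = 0.49s, β = 0.51s where s = α+β.
Need P(θ < 0.41) = 0.2 under Beta(0.49s, 0.51s). Normal approximation: (q−m)/√(m(1−m)/s) ≈ z_{0.2} = -0.842, so s ≈ 0.49·0.51·(-0.842)²/(0.41−0.49)² = 27.7.
At s = 27.7: P(θ<0.41) ≈ 0.201. Adjusting to match 0.2 gives s ≈ 27.84.
So α = 0.49·27.84 ≈ 13.64, β = 0.51·27.84 ≈ 14.20.

α ≈ 13.64, β ≈ 14.20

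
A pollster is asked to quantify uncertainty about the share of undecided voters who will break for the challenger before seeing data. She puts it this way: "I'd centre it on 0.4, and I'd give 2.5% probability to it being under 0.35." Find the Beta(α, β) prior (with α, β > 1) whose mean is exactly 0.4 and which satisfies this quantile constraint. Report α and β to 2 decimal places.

α ≈ 143.87, β ≈ 215.81

With mean 0.4 fixed, write α = 0.4s, β = 0.6s where s = α+β.
Need P(θ < 0.35) = 0.025 under Beta(0.4s, 0.6s). Normal approximation: (q−m)/√(m(1−m)/s) ≈ z_{0.025} = -1.96, so s ≈ 0.4·0.6·(-1.96)²/(0.35−0.4)² = 368.8.
At s = 368.8: P(θ<0.35) ≈ 0.024. Adjusting to match 0.025 gives s ≈ 359.68.
So α = 0.4·359.68 ≈ 143.87, β = 0.6·359.68 ≈ 215.81.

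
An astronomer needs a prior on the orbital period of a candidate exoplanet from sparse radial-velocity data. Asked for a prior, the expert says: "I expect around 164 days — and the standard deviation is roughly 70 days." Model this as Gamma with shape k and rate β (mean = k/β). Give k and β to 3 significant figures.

For Gamma(k, rate β): mean = k/β, variance = k/β², so CV = 1/√k.
CV = SD/mean = 70/164 = 0.4268, hence k = 1/CV² = 5.49.
Then β = k/mean = 5.49/164 = 0.0335.

k ≈ 5.49, β ≈ 0.0335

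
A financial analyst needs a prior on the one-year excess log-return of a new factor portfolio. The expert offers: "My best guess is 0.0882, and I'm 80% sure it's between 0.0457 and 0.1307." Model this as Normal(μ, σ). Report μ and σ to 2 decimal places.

μ = 0.09, σ = 0.03

A symmetric 80% interval runs μ ± z·σ with z = 1.282.
Half-width = 0.0425, so σ = 0.0425/1.282 = 0.03.
μ is the stated best guess, 0.09.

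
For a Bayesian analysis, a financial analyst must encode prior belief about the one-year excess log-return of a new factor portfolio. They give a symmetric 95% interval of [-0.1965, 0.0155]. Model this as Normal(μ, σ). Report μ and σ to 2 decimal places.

A symmetric 95% interval runs μ ± z·σ with z = 1.96.
Half-width = 0.106, so σ = 0.106/1.96 = 0.05.
μ is the interval midpoint, -0.09.

μ = -0.09, σ = 0.05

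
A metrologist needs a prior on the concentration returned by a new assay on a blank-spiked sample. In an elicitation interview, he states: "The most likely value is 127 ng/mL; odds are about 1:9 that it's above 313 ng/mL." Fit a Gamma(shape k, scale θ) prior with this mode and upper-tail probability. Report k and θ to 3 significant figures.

Gamma(k,θ) with k>1 has mode (k−1)θ, so θ = 127/(k−1).
Need P(X < 313) = 0.9 with θ tied to k this way. Start at k = 2, θ = 127: P(X<313) ≈ 0.705.
Too low — raise k to concentrate. Iterating converges to k ≈ 3.36.
Then θ = 127/(3.36−1) ≈ 53.8.

k ≈ 3.36, θ ≈ 53.8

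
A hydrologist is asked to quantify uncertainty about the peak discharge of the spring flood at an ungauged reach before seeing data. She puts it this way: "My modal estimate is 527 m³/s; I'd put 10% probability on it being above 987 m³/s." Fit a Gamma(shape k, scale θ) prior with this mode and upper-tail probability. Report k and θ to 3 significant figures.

k ≈ 5.85, θ ≈ 109

Gamma(k,θ) with k>1 has mode (k−1)θ, so θ = 527/(k−1).
Need P(X < 987) = 0.9 with θ tied to k this way. Start at k = 2, θ = 527: P(X<987) ≈ 0.558.
Too low — raise k to concentrate. Iterating converges to k ≈ 5.85.
Then θ = 527/(5.85−1) ≈ 109.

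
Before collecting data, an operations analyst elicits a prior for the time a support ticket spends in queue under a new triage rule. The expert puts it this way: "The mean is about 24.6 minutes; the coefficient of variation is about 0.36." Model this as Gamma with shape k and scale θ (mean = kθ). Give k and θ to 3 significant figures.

For Gamma(k, scale θ): mean = kθ, variance = kθ², so CV = 1/√k.
CV = 0.36, hence k = 1/CV² = 7.72.
Then θ = mean/k = 24.6/7.72 = 3.19.

k ≈ 7.72, θ ≈ 3.19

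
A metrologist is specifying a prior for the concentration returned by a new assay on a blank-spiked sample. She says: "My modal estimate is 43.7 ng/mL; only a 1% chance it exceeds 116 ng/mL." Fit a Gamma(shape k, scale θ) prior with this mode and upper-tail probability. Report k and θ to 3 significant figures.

k ≈ 5.86, θ ≈ 8.99

Gamma(k,θ) with k>1 has mode (k−1)θ, so θ = 43.7/(k−1).
Need P(X < 116) = 0.99 with θ tied to k this way. Start at k = 2, θ = 43.7: P(X<116) ≈ 0.743.
Too low — raise k to concentrate. Iterating converges to k ≈ 5.86.
Then θ = 43.7/(5.86−1) ≈ 8.99.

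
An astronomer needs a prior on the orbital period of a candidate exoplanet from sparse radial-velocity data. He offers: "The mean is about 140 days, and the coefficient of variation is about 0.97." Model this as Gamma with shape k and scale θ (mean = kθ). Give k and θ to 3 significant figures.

For Gamma(k, scale θ): mean = kθ, variance = kθ², so CV = 1/√k.
CV = 0.97, hence k = 1/CV² = 1.06.
Then θ = mean/k = 140/1.06 = 132.

k ≈ 1.06, θ ≈ 132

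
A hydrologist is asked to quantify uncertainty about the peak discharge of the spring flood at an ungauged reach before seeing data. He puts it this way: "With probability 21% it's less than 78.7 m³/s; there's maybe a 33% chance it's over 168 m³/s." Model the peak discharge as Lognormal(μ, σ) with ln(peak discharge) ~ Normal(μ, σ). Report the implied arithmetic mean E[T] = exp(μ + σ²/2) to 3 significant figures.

If T ~ Lognormal(μ,σ) then ln T ~ Normal(μ,σ), so the p-quantile of ln T is μ + z_p·σ.
ln(78.7) = 4.366 and ln(168) = 5.124; z_{0.21} = -0.8064, z_{0.67} = 0.4399.
σ = (5.124 − 4.366)/(0.4399 − (-0.8064)) = 0.608.
μ = 4.366 − (-0.8064)·0.608 = 4.856.
E[T] = exp(μ + σ²/2) = exp(4.856 + 0.1851) = 155 m³/s.

E[T] ≈ 155 m³/s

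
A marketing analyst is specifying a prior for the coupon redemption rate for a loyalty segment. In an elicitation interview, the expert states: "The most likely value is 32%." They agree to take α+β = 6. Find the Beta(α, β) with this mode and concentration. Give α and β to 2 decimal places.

For α,β > 1 the Beta mode is (α−1)/(α+β−2). With α+β = 6, the mode is (α−1)/4.
Set (α−1)/4 = 0.32 → α = 1 + 0.32·4 = 2.28.
β = 6 − α = 3.72.

α = 2.28, β = 3.72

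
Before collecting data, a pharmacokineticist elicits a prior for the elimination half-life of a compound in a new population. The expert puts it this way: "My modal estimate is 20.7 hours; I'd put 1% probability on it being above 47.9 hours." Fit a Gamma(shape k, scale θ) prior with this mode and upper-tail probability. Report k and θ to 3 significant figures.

Gamma(k,θ) with k>1 has mode (k−1)θ, so θ = 20.7/(k−1).
Need P(X < 47.9) = 0.99 with θ tied to k this way. Start at k = 2, θ = 20.7: P(X<47.9) ≈ 0.672.
Too low — raise k to concentrate. Iterating converges to k ≈ 7.78.
Then θ = 20.7/(7.78−1) ≈ 3.05.

k ≈ 7.78, θ ≈ 3.05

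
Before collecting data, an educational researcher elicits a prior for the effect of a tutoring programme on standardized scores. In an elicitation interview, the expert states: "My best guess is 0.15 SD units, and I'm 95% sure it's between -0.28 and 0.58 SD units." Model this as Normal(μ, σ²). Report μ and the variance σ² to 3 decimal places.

μ = 0.150, σ² = 0.048

A symmetric 95% interval runs μ ± z·σ with z = 1.96.
Half-width = 0.43, so σ = 0.43/1.96 = 0.2194 and σ² = 0.048.
μ is the stated best guess, 0.150.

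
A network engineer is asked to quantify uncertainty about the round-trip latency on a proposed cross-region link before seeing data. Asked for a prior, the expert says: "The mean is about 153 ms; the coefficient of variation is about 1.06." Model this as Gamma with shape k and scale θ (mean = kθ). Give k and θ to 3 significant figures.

k ≈ 0.89, θ ≈ 172

For Gamma(k, scale θ): mean = kθ, variance = kθ², so CV = 1/√k.
CV = 1.06, hence k = 1/CV² = 0.89.
Then θ = mean/k = 153/0.89 = 172.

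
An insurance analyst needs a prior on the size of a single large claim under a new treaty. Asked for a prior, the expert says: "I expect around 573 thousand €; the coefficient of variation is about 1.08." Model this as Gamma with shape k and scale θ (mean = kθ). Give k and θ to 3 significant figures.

k ≈ 0.857, θ ≈ 668

For Gamma(k, scale θ): mean = kθ, variance = kθ², so CV = 1/√k.
CV = 1.08, hence k = 1/CV² = 0.857.
Then θ = mean/k = 573/0.857 = 668.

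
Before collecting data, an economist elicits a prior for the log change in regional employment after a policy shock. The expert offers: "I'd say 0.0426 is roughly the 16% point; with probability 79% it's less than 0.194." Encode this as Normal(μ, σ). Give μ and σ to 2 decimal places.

μ = 0.13, σ = 0.08

The p-quantile of Normal(μ,σ) is μ + z_p·σ, with z_{0.16} = -0.9945 and z_{0.79} = 0.8064.
Eliminate σ: μ = (z₂·x₁ − z₁·x₂)/(z₂ − z₁) = (0.8064·0.0426 − (-0.9945)·0.194)/1.801 = 0.13.
Then σ = (x₂ − x₁)/(z₂ − z₁) = (0.194 − 0.0426)/1.801 = 0.08.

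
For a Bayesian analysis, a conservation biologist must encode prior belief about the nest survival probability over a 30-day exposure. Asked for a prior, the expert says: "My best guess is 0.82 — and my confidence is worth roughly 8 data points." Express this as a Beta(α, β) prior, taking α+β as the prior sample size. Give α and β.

α = 6.56, β = 1.44

Under the effective-sample-size interpretation, Beta(α, β) has prior mean α/(α+β) and prior sample size α+β.
So α+β = 8 and α/(α+β) = 0.82, giving α = 0.82·8 = 6.56 and β = 8 − 6.56 = 1.44.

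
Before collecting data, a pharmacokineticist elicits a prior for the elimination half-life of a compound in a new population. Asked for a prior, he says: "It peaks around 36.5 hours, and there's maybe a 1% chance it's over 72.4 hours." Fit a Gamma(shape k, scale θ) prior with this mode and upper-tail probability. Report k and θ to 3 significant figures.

k ≈ 11.5, θ ≈ 3.48

Gamma(k,θ) with k>1 has mode (k−1)θ, so θ = 36.5/(k−1).
Need P(X < 72.4) = 0.99 with θ tied to k this way. Start at k = 2, θ = 36.5: P(X<72.4) ≈ 0.590.
Too low — raise k to concentrate. Iterating converges to k ≈ 11.5.
Then θ = 36.5/(11.5−1) ≈ 3.48.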